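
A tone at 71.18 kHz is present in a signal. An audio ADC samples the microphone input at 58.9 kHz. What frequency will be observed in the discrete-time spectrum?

12.28 kHz

71.18 kHz mod fs = 12.28 kHz.
12.28 kHz ≤ fs/2 = 29.45 kHz, appears at 12.28 kHz.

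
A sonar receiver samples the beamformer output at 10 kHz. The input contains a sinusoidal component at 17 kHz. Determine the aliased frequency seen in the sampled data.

3 kHz

17 kHz mod fs = 7 kHz.
7 kHz > fs/2 = 5 kHz, folds to fs − 7 kHz = 3 kHz.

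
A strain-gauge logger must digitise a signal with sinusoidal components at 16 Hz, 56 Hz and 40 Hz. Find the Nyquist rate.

112 Hz

Highest-frequency component: 56 Hz.
Nyquist rate = 2 × 56 Hz = 112 Hz.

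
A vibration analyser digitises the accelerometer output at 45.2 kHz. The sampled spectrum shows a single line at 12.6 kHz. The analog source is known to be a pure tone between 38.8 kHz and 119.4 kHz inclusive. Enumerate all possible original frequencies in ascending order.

57.8 kHz, 77.8 kHz, 103 kHz

Frequencies that alias to 12.6 kHz are k·fs ± 12.6 kHz for integer k ≥ 0.
k=0: 12.6 kHz.
k=1: 32.6 kHz, 57.8 kHz.
k=2: 77.8 kHz, 103 kHz.
k=3: 123 kHz, 148.2 kHz.
Within [38.8 kHz, 119.4 kHz]: 57.8 kHz, 77.8 kHz, 103 kHz.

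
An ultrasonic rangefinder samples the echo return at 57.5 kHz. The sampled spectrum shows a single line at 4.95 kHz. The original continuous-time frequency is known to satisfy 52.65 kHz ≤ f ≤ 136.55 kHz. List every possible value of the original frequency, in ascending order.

62.45 kHz, 110.05 kHz, 119.95 kHz

Frequencies that alias to 4.95 kHz are k·fs ± 4.95 kHz for integer k ≥ 0.
k=0: 4.95 kHz.
k=1: 52.55 kHz, 62.45 kHz.
k=2: 110.05 kHz, 119.95 kHz.
k=3: 167.55 kHz, 177.45 kHz.
Within [52.65 kHz, 136.55 kHz]: 62.45 kHz, 110.05 kHz, 119.95 kHz.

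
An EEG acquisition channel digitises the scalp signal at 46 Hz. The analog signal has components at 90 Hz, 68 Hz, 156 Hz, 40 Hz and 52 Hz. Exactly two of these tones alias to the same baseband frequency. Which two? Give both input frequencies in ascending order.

fs/2 = 23 Hz.
90 Hz mod fs = 44 Hz.
44 Hz > fs/2 = 23 Hz, folds to fs − 44 Hz = 2 Hz.
68 Hz mod fs = 22 Hz.
22 Hz ≤ fs/2 = 23 Hz, appears at 22 Hz.
156 Hz mod fs = 18 Hz.
18 Hz ≤ fs/2 = 23 Hz, appears at 18 Hz.
40 Hz > fs/2 = 23 Hz, folds to fs − 40 Hz = 6 Hz.
52 Hz mod fs = 6 Hz.
6 Hz ≤ fs/2 = 23 Hz, appears at 6 Hz.
40 Hz and 52 Hz both map to 6 Hz.

40 Hz, 52 Hz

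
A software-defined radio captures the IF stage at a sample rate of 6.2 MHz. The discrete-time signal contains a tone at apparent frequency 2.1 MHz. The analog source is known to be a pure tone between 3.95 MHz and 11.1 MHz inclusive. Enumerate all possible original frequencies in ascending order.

4.1 MHz, 8.3 MHz, 10.3 MHz

Frequencies that alias to 2.1 MHz are k·fs ± 2.1 MHz for integer k ≥ 0.
k=0: 2.1 MHz.
k=1: 4.1 MHz, 8.3 MHz.
k=2: 10.3 MHz, 14.5 MHz.
k=3: 16.5 MHz, 20.7 MHz.
Within [3.95 MHz, 11.1 MHz]: 4.1 MHz, 8.3 MHz, 10.3 MHz.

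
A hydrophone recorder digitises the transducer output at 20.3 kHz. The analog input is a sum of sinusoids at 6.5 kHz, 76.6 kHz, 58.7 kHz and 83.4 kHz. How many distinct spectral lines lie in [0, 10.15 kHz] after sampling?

fs/2 = 10.15 kHz.
6.5 kHz ≤ fs/2 = 10.15 kHz, passes unchanged.
76.6 kHz mod fs = 15.7 kHz.
15.7 kHz > fs/2 = 10.15 kHz, folds to fs − 15.7 kHz = 4.6 kHz.
58.7 kHz mod fs = 18.1 kHz.
18.1 kHz > fs/2 = 10.15 kHz, folds to fs − 18.1 kHz = 2.2 kHz.
83.4 kHz mod fs = 2.2 kHz.
2.2 kHz ≤ fs/2 = 10.15 kHz, appears at 2.2 kHz.
Distinct values: {2.2 kHz, 4.6 kHz, 6.5 kHz} → 3.

3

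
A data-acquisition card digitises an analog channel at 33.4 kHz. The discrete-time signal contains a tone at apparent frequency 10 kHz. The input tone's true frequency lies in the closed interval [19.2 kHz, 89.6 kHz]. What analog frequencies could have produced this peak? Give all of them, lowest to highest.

Frequencies that alias to 10 kHz are k·fs ± 10 kHz for integer k ≥ 0.
k=0: 10 kHz.
k=1: 23.4 kHz, 43.4 kHz.
k=2: 56.8 kHz, 76.8 kHz.
k=3: 90.2 kHz, 110.2 kHz.
Within [19.2 kHz, 89.6 kHz]: 23.4 kHz, 43.4 kHz, 56.8 kHz, 76.8 kHz.

23.4 kHz, 43.4 kHz, 56.8 kHz, 76.8 kHz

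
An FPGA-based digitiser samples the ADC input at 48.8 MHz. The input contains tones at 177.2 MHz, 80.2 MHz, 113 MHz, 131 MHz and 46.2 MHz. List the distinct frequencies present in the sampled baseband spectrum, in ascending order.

2.6 MHz, 15.4 MHz, 17.4 MHz, 18 MHz

fs/2 = 24.4 MHz.
177.2 MHz mod fs = 30.8 MHz.
30.8 MHz > fs/2 = 24.4 MHz, folds to fs − 30.8 MHz = 18 MHz.
80.2 MHz mod fs = 31.4 MHz.
31.4 MHz > fs/2 = 24.4 MHz, folds to fs − 31.4 MHz = 17.4 MHz.
113 MHz mod fs = 15.4 MHz.
15.4 MHz ≤ fs/2 = 24.4 MHz, appears at 15.4 MHz.
131 MHz mod fs = 33.4 MHz.
33.4 MHz > fs/2 = 24.4 MHz, folds to fs − 33.4 MHz = 15.4 MHz.
46.2 MHz > fs/2 = 24.4 MHz, folds to fs − 46.2 MHz = 2.6 MHz.
Distinct values: {2.6 MHz, 15.4 MHz, 17.4 MHz, 18 MHz}.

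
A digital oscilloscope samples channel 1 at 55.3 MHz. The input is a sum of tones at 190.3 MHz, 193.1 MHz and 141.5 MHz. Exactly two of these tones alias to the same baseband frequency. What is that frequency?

fs/2 = 27.65 MHz.
190.3 MHz mod fs = 24.4 MHz.
24.4 MHz ≤ fs/2 = 27.65 MHz, appears at 24.4 MHz.
193.1 MHz mod fs = 27.2 MHz.
27.2 MHz ≤ fs/2 = 27.65 MHz, appears at 27.2 MHz.
141.5 MHz mod fs = 30.9 MHz.
30.9 MHz > fs/2 = 27.65 MHz, folds to fs − 30.9 MHz = 24.4 MHz.
141.5 MHz and 190.3 MHz both map to 24.4 MHz.

24.4 MHz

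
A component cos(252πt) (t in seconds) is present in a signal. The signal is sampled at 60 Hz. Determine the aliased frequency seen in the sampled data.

ω = 252π rad/s → f = ω/(2π) = 126 Hz.
126 Hz mod fs = 6 Hz.
6 Hz ≤ fs/2 = 30 Hz, appears at 6 Hz.

6 Hz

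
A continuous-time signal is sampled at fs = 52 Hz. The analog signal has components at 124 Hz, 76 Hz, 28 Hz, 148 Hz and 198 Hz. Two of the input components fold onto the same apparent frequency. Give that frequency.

24 Hz

fs/2 = 26 Hz.
124 Hz mod fs = 20 Hz.
20 Hz ≤ fs/2 = 26 Hz, appears at 20 Hz.
76 Hz mod fs = 24 Hz.
24 Hz ≤ fs/2 = 26 Hz, appears at 24 Hz.
28 Hz > fs/2 = 26 Hz, folds to fs − 28 Hz = 24 Hz.
148 Hz mod fs = 44 Hz.
44 Hz > fs/2 = 26 Hz, folds to fs − 44 Hz = 8 Hz.
198 Hz mod fs = 42 Hz.
42 Hz > fs/2 = 26 Hz, folds to fs − 42 Hz = 10 Hz.
28 Hz and 76 Hz both map to 24 Hz.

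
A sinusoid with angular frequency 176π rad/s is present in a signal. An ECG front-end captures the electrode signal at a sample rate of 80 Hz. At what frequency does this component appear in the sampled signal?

8 Hz

ω = 176π rad/s → f = ω/(2π) = 88 Hz.
88 Hz mod fs = 8 Hz.
8 Hz ≤ fs/2 = 40 Hz, appears at 8 Hz.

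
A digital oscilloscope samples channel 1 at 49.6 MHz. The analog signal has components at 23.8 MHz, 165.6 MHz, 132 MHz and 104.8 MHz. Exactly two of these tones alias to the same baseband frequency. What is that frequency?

fs/2 = 24.8 MHz.
23.8 MHz ≤ fs/2 = 24.8 MHz, passes unchanged.
165.6 MHz mod fs = 16.8 MHz.
16.8 MHz ≤ fs/2 = 24.8 MHz, appears at 16.8 MHz.
132 MHz mod fs = 32.8 MHz.
32.8 MHz > fs/2 = 24.8 MHz, folds to fs − 32.8 MHz = 16.8 MHz.
104.8 MHz mod fs = 5.6 MHz.
5.6 MHz ≤ fs/2 = 24.8 MHz, appears at 5.6 MHz.
132 MHz and 165.6 MHz both map to 16.8 MHz.

16.8 MHz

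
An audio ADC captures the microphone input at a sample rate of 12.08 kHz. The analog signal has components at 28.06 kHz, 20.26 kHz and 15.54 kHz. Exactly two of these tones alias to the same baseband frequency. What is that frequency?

fs/2 = 6.04 kHz.
28.06 kHz mod fs = 3.9 kHz.
3.9 kHz ≤ fs/2 = 6.04 kHz, appears at 3.9 kHz.
20.26 kHz mod fs = 8.18 kHz.
8.18 kHz > fs/2 = 6.04 kHz, folds to fs − 8.18 kHz = 3.9 kHz.
15.54 kHz mod fs = 3.46 kHz.
3.46 kHz ≤ fs/2 = 6.04 kHz, appears at 3.46 kHz.
20.26 kHz and 28.06 kHz both map to 3.9 kHz.

3.9 kHz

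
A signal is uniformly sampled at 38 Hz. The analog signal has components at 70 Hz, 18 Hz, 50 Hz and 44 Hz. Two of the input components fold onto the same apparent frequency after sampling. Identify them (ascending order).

fs/2 = 19 Hz.
70 Hz mod fs = 32 Hz.
32 Hz > fs/2 = 19 Hz, folds to fs − 32 Hz = 6 Hz.
18 Hz ≤ fs/2 = 19 Hz, passes unchanged.
50 Hz mod fs = 12 Hz.
12 Hz ≤ fs/2 = 19 Hz, appears at 12 Hz.
44 Hz mod fs = 6 Hz.
6 Hz ≤ fs/2 = 19 Hz, appears at 6 Hz.
44 Hz and 70 Hz both map to 6 Hz.

44 Hz, 70 Hz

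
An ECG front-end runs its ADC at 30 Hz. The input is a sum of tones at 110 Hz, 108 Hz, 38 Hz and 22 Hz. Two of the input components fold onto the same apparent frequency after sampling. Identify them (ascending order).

22 Hz, 38 Hz

fs/2 = 15 Hz.
110 Hz mod fs = 20 Hz.
20 Hz > fs/2 = 15 Hz, folds to fs − 20 Hz = 10 Hz.
108 Hz mod fs = 18 Hz.
18 Hz > fs/2 = 15 Hz, folds to fs − 18 Hz = 12 Hz.
38 Hz mod fs = 8 Hz.
8 Hz ≤ fs/2 = 15 Hz, appears at 8 Hz.
22 Hz > fs/2 = 15 Hz, folds to fs − 22 Hz = 8 Hz.
22 Hz and 38 Hz both map to 8 Hz.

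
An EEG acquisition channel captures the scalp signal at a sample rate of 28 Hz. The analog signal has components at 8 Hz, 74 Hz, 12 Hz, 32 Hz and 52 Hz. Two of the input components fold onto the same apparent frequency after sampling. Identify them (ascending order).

fs/2 = 14 Hz.
8 Hz ≤ fs/2 = 14 Hz, passes unchanged.
74 Hz mod fs = 18 Hz.
18 Hz > fs/2 = 14 Hz, folds to fs − 18 Hz = 10 Hz.
12 Hz ≤ fs/2 = 14 Hz, passes unchanged.
32 Hz mod fs = 4 Hz.
4 Hz ≤ fs/2 = 14 Hz, appears at 4 Hz.
52 Hz mod fs = 24 Hz.
24 Hz > fs/2 = 14 Hz, folds to fs − 24 Hz = 4 Hz.
32 Hz and 52 Hz both map to 4 Hz.

32 Hz, 52 Hz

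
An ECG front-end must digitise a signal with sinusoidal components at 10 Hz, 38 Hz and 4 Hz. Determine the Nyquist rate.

Highest-frequency component: 38 Hz.
Nyquist rate = 2 × 38 Hz = 76 Hz.

76 Hz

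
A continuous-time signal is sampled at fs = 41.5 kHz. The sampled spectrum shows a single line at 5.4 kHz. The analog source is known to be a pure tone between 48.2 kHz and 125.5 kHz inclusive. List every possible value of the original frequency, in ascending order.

Frequencies that alias to 5.4 kHz are k·fs ± 5.4 kHz for integer k ≥ 0.
k=0: 5.4 kHz.
k=1: 36.1 kHz, 46.9 kHz.
k=2: 77.6 kHz, 88.4 kHz.
k=3: 119.1 kHz, 129.9 kHz.
k=4: 160.6 kHz, 171.4 kHz.
Within [48.2 kHz, 125.5 kHz]: 77.6 kHz, 88.4 kHz, 119.1 kHz.

77.6 kHz, 88.4 kHz, 119.1 kHz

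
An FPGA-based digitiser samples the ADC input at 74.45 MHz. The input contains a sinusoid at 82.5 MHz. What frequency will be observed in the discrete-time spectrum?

8.05 MHz

82.5 MHz mod fs = 8.05 MHz.
8.05 MHz ≤ fs/2 = 37.225 MHz, appears at 8.05 MHz.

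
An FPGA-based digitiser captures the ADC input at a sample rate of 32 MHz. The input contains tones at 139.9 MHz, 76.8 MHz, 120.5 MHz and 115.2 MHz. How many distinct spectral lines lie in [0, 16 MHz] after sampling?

fs/2 = 16 MHz.
139.9 MHz mod fs = 11.9 MHz.
11.9 MHz ≤ fs/2 = 16 MHz, appears at 11.9 MHz.
76.8 MHz mod fs = 12.8 MHz.
12.8 MHz ≤ fs/2 = 16 MHz, appears at 12.8 MHz.
120.5 MHz mod fs = 24.5 MHz.
24.5 MHz > fs/2 = 16 MHz, folds to fs − 24.5 MHz = 7.5 MHz.
115.2 MHz mod fs = 19.2 MHz.
19.2 MHz > fs/2 = 16 MHz, folds to fs − 19.2 MHz = 12.8 MHz.
Distinct values: {7.5 MHz, 11.9 MHz, 12.8 MHz} → 3.

3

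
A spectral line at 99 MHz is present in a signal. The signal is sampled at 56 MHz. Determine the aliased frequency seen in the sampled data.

99 MHz mod fs = 43 MHz.
43 MHz > fs/2 = 28 MHz, folds to fs − 43 MHz = 13 MHz.

13 MHz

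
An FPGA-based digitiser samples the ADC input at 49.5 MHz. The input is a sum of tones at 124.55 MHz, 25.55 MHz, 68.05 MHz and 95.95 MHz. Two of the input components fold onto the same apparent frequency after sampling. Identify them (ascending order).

25.55 MHz, 124.55 MHz

fs/2 = 24.75 MHz.
124.55 MHz mod fs = 25.55 MHz.
25.55 MHz > fs/2 = 24.75 MHz, folds to fs − 25.55 MHz = 23.95 MHz.
25.55 MHz > fs/2 = 24.75 MHz, folds to fs − 25.55 MHz = 23.95 MHz.
68.05 MHz mod fs = 18.55 MHz.
18.55 MHz ≤ fs/2 = 24.75 MHz, appears at 18.55 MHz.
95.95 MHz mod fs = 46.45 MHz.
46.45 MHz > fs/2 = 24.75 MHz, folds to fs − 46.45 MHz = 3.05 MHz.
25.55 MHz and 124.55 MHz both map to 23.95 MHz.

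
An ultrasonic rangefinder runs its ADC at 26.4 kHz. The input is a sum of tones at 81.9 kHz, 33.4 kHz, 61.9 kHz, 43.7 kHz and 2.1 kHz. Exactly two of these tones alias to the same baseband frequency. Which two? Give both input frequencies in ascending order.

43.7 kHz, 61.9 kHz

fs/2 = 13.2 kHz.
81.9 kHz mod fs = 2.7 kHz.
2.7 kHz ≤ fs/2 = 13.2 kHz, appears at 2.7 kHz.
33.4 kHz mod fs = 7 kHz.
7 kHz ≤ fs/2 = 13.2 kHz, appears at 7 kHz.
61.9 kHz mod fs = 9.1 kHz.
9.1 kHz ≤ fs/2 = 13.2 kHz, appears at 9.1 kHz.
43.7 kHz mod fs = 17.3 kHz.
17.3 kHz > fs/2 = 13.2 kHz, folds to fs − 17.3 kHz = 9.1 kHz.
2.1 kHz ≤ fs/2 = 13.2 kHz, passes unchanged.
43.7 kHz and 61.9 kHz both map to 9.1 kHz.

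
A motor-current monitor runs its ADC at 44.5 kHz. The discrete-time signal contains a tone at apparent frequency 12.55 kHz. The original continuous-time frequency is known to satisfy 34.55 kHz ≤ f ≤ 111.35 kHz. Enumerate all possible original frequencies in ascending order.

57.05 kHz, 76.45 kHz, 101.55 kHz

Frequencies that alias to 12.55 kHz are k·fs ± 12.55 kHz for integer k ≥ 0.
k=0: 12.55 kHz.
k=1: 31.95 kHz, 57.05 kHz.
k=2: 76.45 kHz, 101.55 kHz.
k=3: 120.95 kHz, 146.05 kHz.
Within [34.55 kHz, 111.35 kHz]: 57.05 kHz, 76.45 kHz, 101.55 kHz.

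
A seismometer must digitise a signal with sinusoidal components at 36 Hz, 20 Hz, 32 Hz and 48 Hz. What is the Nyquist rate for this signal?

96 Hz

Highest-frequency component: 48 Hz.
Nyquist rate = 2 × 48 Hz = 96 Hz.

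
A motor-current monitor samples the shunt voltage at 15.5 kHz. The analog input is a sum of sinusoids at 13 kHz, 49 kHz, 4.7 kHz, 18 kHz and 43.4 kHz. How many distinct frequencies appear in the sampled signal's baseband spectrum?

fs/2 = 7.75 kHz.
13 kHz > fs/2 = 7.75 kHz, folds to fs − 13 kHz = 2.5 kHz.
49 kHz mod fs = 2.5 kHz.
2.5 kHz ≤ fs/2 = 7.75 kHz, appears at 2.5 kHz.
4.7 kHz ≤ fs/2 = 7.75 kHz, passes unchanged.
18 kHz mod fs = 2.5 kHz.
2.5 kHz ≤ fs/2 = 7.75 kHz, appears at 2.5 kHz.
43.4 kHz mod fs = 12.4 kHz.
12.4 kHz > fs/2 = 7.75 kHz, folds to fs − 12.4 kHz = 3.1 kHz.
Distinct values: {2.5 kHz, 3.1 kHz, 4.7 kHz} → 3.

3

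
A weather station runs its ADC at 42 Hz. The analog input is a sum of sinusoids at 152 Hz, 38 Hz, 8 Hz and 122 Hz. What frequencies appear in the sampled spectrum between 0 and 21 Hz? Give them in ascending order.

fs/2 = 21 Hz.
152 Hz mod fs = 26 Hz.
26 Hz > fs/2 = 21 Hz, folds to fs − 26 Hz = 16 Hz.
38 Hz > fs/2 = 21 Hz, folds to fs − 38 Hz = 4 Hz.
8 Hz ≤ fs/2 = 21 Hz, passes unchanged.
122 Hz mod fs = 38 Hz.
38 Hz > fs/2 = 21 Hz, folds to fs − 38 Hz = 4 Hz.
Distinct values: {4 Hz, 8 Hz, 16 Hz}.

4 Hz, 8 Hz, 16 Hz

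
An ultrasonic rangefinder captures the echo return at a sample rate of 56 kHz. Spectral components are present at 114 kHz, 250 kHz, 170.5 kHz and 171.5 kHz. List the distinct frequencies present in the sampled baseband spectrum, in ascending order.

fs/2 = 28 kHz.
114 kHz mod fs = 2 kHz.
2 kHz ≤ fs/2 = 28 kHz, appears at 2 kHz.
250 kHz mod fs = 26 kHz.
26 kHz ≤ fs/2 = 28 kHz, appears at 26 kHz.
170.5 kHz mod fs = 2.5 kHz.
2.5 kHz ≤ fs/2 = 28 kHz, appears at 2.5 kHz.
171.5 kHz mod fs = 3.5 kHz.
3.5 kHz ≤ fs/2 = 28 kHz, appears at 3.5 kHz.
Distinct values: {2 kHz, 2.5 kHz, 3.5 kHz, 26 kHz}.

2 kHz, 2.5 kHz, 3.5 kHz, 26 kHz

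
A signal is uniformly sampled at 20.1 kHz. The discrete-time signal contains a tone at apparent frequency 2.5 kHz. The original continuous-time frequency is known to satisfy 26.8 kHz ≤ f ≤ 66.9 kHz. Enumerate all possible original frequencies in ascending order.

37.7 kHz, 42.7 kHz, 57.8 kHz, 62.8 kHz

Frequencies that alias to 2.5 kHz are k·fs ± 2.5 kHz for integer k ≥ 0.
k=0: 2.5 kHz.
k=1: 17.6 kHz, 22.6 kHz.
k=2: 37.7 kHz, 42.7 kHz.
k=3: 57.8 kHz, 62.8 kHz.
k=4: 77.9 kHz, 82.9 kHz.
Within [26.8 kHz, 66.9 kHz]: 37.7 kHz, 42.7 kHz, 57.8 kHz, 62.8 kHz.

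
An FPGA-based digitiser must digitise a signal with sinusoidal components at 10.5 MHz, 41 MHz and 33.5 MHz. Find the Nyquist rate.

Highest-frequency component: 41 MHz.
Nyquist rate = 2 × 41 MHz = 82 MHz.

82 MHz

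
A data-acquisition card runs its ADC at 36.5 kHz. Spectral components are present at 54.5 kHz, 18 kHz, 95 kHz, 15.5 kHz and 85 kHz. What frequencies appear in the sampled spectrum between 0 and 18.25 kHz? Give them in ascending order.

12 kHz, 14.5 kHz, 15.5 kHz, 18 kHz

fs/2 = 18.25 kHz.
54.5 kHz mod fs = 18 kHz.
18 kHz ≤ fs/2 = 18.25 kHz, appears at 18 kHz.
18 kHz ≤ fs/2 = 18.25 kHz, passes unchanged.
95 kHz mod fs = 22 kHz.
22 kHz > fs/2 = 18.25 kHz, folds to fs − 22 kHz = 14.5 kHz.
15.5 kHz ≤ fs/2 = 18.25 kHz, passes unchanged.
85 kHz mod fs = 12 kHz.
12 kHz ≤ fs/2 = 18.25 kHz, appears at 12 kHz.
Distinct values: {12 kHz, 14.5 kHz, 15.5 kHz, 18 kHz}.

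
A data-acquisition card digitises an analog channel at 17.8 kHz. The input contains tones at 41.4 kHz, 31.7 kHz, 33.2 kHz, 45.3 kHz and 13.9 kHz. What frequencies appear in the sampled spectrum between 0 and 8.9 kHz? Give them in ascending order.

fs/2 = 8.9 kHz.
41.4 kHz mod fs = 5.8 kHz.
5.8 kHz ≤ fs/2 = 8.9 kHz, appears at 5.8 kHz.
31.7 kHz mod fs = 13.9 kHz.
13.9 kHz > fs/2 = 8.9 kHz, folds to fs − 13.9 kHz = 3.9 kHz.
33.2 kHz mod fs = 15.4 kHz.
15.4 kHz > fs/2 = 8.9 kHz, folds to fs − 15.4 kHz = 2.4 kHz.
45.3 kHz mod fs = 9.7 kHz.
9.7 kHz > fs/2 = 8.9 kHz, folds to fs − 9.7 kHz = 8.1 kHz.
13.9 kHz > fs/2 = 8.9 kHz, folds to fs − 13.9 kHz = 3.9 kHz.
Distinct values: {2.4 kHz, 3.9 kHz, 5.8 kHz, 8.1 kHz}.

2.4 kHz, 3.9 kHz, 5.8 kHz, 8.1 kHz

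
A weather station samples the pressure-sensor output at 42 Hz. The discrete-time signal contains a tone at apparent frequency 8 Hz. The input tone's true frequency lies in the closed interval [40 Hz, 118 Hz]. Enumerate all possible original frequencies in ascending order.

Frequencies that alias to 8 Hz are k·fs ± 8 Hz for integer k ≥ 0.
k=0: 8 Hz.
k=1: 34 Hz, 50 Hz.
k=2: 76 Hz, 92 Hz.
k=3: 118 Hz, 134 Hz.
k=4: 160 Hz, 176 Hz.
Within [40 Hz, 118 Hz]: 50 Hz, 76 Hz, 92 Hz, 118 Hz.

50 Hz, 76 Hz, 92 Hz, 118 Hz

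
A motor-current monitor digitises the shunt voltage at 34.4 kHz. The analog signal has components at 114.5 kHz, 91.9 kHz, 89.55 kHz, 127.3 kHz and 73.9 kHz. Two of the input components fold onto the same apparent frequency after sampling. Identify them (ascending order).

91.9 kHz, 114.5 kHz

fs/2 = 17.2 kHz.
114.5 kHz mod fs = 11.3 kHz.
11.3 kHz ≤ fs/2 = 17.2 kHz, appears at 11.3 kHz.
91.9 kHz mod fs = 23.1 kHz.
23.1 kHz > fs/2 = 17.2 kHz, folds to fs − 23.1 kHz = 11.3 kHz.
89.55 kHz mod fs = 20.75 kHz.
20.75 kHz > fs/2 = 17.2 kHz, folds to fs − 20.75 kHz = 13.65 kHz.
127.3 kHz mod fs = 24.1 kHz.
24.1 kHz > fs/2 = 17.2 kHz, folds to fs − 24.1 kHz = 10.3 kHz.
73.9 kHz mod fs = 5.1 kHz.
5.1 kHz ≤ fs/2 = 17.2 kHz, appears at 5.1 kHz.
91.9 kHz and 114.5 kHz both map to 11.3 kHz.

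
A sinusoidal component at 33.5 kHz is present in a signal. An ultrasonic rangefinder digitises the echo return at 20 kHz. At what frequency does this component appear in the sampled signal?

6.5 kHz

33.5 kHz mod fs = 13.5 kHz.
13.5 kHz > fs/2 = 10 kHz, folds to fs − 13.5 kHz = 6.5 kHz.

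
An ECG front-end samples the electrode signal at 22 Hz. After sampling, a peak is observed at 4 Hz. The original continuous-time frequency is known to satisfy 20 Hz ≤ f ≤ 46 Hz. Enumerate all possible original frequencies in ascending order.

26 Hz, 40 Hz

Frequencies that alias to 4 Hz are k·fs ± 4 Hz for integer k ≥ 0.
k=0: 4 Hz.
k=1: 18 Hz, 26 Hz.
k=2: 40 Hz, 48 Hz.
k=3: 62 Hz, 70 Hz.
Within [20 Hz, 46 Hz]: 26 Hz, 40 Hz.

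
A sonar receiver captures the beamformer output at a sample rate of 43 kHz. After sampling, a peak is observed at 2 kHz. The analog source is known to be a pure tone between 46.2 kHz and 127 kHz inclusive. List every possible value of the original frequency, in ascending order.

Frequencies that alias to 2 kHz are k·fs ± 2 kHz for integer k ≥ 0.
k=0: 2 kHz.
k=1: 41 kHz, 45 kHz.
k=2: 84 kHz, 88 kHz.
k=3: 127 kHz, 131 kHz.
k=4: 170 kHz, 174 kHz.
Within [46.2 kHz, 127 kHz]: 84 kHz, 88 kHz, 127 kHz.

84 kHz, 88 kHz, 127 kHz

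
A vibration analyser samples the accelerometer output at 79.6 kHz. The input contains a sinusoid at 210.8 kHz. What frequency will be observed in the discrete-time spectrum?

28 kHz

210.8 kHz mod fs = 51.6 kHz.
51.6 kHz > fs/2 = 39.8 kHz, folds to fs − 51.6 kHz = 28 kHz.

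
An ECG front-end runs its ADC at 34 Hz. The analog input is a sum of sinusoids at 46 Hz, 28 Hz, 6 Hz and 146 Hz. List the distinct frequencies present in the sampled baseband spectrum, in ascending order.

6 Hz, 10 Hz, 12 Hz

fs/2 = 17 Hz.
46 Hz mod fs = 12 Hz.
12 Hz ≤ fs/2 = 17 Hz, appears at 12 Hz.
28 Hz > fs/2 = 17 Hz, folds to fs − 28 Hz = 6 Hz.
6 Hz ≤ fs/2 = 17 Hz, passes unchanged.
146 Hz mod fs = 10 Hz.
10 Hz ≤ fs/2 = 17 Hz, appears at 10 Hz.
Distinct values: {6 Hz, 10 Hz, 12 Hz}.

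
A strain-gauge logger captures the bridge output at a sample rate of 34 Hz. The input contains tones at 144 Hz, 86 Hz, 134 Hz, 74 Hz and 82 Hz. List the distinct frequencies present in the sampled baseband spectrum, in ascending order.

fs/2 = 17 Hz.
144 Hz mod fs = 8 Hz.
8 Hz ≤ fs/2 = 17 Hz, appears at 8 Hz.
86 Hz mod fs = 18 Hz.
18 Hz > fs/2 = 17 Hz, folds to fs − 18 Hz = 16 Hz.
134 Hz mod fs = 32 Hz.
32 Hz > fs/2 = 17 Hz, folds to fs − 32 Hz = 2 Hz.
74 Hz mod fs = 6 Hz.
6 Hz ≤ fs/2 = 17 Hz, appears at 6 Hz.
82 Hz mod fs = 14 Hz.
14 Hz ≤ fs/2 = 17 Hz, appears at 14 Hz.
Distinct values: {2 Hz, 6 Hz, 8 Hz, 14 Hz, 16 Hz}.

2 Hz, 6 Hz, 8 Hz, 14 Hz, 16 Hz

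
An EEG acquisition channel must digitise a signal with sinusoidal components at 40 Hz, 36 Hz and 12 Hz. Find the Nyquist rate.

80 Hz

Highest-frequency component: 40 Hz.
Nyquist rate = 2 × 40 Hz = 80 Hz.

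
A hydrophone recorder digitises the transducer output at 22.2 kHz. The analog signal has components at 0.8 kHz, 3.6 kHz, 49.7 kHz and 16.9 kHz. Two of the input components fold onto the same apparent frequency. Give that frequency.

5.3 kHz

fs/2 = 11.1 kHz.
0.8 kHz ≤ fs/2 = 11.1 kHz, passes unchanged.
3.6 kHz ≤ fs/2 = 11.1 kHz, passes unchanged.
49.7 kHz mod fs = 5.3 kHz.
5.3 kHz ≤ fs/2 = 11.1 kHz, appears at 5.3 kHz.
16.9 kHz > fs/2 = 11.1 kHz, folds to fs − 16.9 kHz = 5.3 kHz.
16.9 kHz and 49.7 kHz both map to 5.3 kHz.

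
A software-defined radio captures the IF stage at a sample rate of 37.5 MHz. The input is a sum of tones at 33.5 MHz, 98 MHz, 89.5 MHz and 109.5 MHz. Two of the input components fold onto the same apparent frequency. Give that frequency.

fs/2 = 18.75 MHz.
33.5 MHz > fs/2 = 18.75 MHz, folds to fs − 33.5 MHz = 4 MHz.
98 MHz mod fs = 23 MHz.
23 MHz > fs/2 = 18.75 MHz, folds to fs − 23 MHz = 14.5 MHz.
89.5 MHz mod fs = 14.5 MHz.
14.5 MHz ≤ fs/2 = 18.75 MHz, appears at 14.5 MHz.
109.5 MHz mod fs = 34.5 MHz.
34.5 MHz > fs/2 = 18.75 MHz, folds to fs − 34.5 MHz = 3 MHz.
89.5 MHz and 98 MHz both map to 14.5 MHz.

14.5 MHz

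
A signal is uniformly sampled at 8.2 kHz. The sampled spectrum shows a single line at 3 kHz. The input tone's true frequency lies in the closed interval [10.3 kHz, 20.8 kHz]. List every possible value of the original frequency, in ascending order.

Frequencies that alias to 3 kHz are k·fs ± 3 kHz for integer k ≥ 0.
k=0: 3 kHz.
k=1: 5.2 kHz, 11.2 kHz.
k=2: 13.4 kHz, 19.4 kHz.
k=3: 21.6 kHz, 27.6 kHz.
Within [10.3 kHz, 20.8 kHz]: 11.2 kHz, 13.4 kHz, 19.4 kHz.

11.2 kHz, 13.4 kHz, 19.4 kHz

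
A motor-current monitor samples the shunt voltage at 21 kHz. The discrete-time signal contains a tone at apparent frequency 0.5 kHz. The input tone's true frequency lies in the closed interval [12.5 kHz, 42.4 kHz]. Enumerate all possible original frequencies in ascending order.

20.5 kHz, 21.5 kHz, 41.5 kHz

Frequencies that alias to 0.5 kHz are k·fs ± 0.5 kHz for integer k ≥ 0.
k=0: 0.5 kHz.
k=1: 20.5 kHz, 21.5 kHz.
k=2: 41.5 kHz, 42.5 kHz.
k=3: 62.5 kHz, 63.5 kHz.
Within [12.5 kHz, 42.4 kHz]: 20.5 kHz, 21.5 kHz, 41.5 kHz.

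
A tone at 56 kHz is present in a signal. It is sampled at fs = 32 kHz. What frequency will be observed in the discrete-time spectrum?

56 kHz mod fs = 24 kHz.
24 kHz > fs/2 = 16 kHz, folds to fs − 24 kHz = 8 kHz.

8 kHz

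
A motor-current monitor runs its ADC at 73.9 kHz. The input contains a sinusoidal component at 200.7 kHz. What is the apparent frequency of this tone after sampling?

21 kHz

200.7 kHz mod fs = 52.9 kHz.
52.9 kHz > fs/2 = 36.95 kHz, folds to fs − 52.9 kHz = 21 kHz.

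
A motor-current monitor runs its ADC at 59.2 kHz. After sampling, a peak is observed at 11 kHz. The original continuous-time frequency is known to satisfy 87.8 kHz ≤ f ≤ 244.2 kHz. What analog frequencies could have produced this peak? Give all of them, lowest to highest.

Frequencies that alias to 11 kHz are k·fs ± 11 kHz for integer k ≥ 0.
k=0: 11 kHz.
k=1: 48.2 kHz, 70.2 kHz.
k=2: 107.4 kHz, 129.4 kHz.
k=3: 166.6 kHz, 188.6 kHz.
k=4: 225.8 kHz, 247.8 kHz.
k=5: 285 kHz, 307 kHz.
Within [87.8 kHz, 244.2 kHz]: 107.4 kHz, 129.4 kHz, 166.6 kHz, 188.6 kHz, 225.8 kHz.

107.4 kHz, 129.4 kHz, 166.6 kHz, 188.6 kHz, 225.8 kHz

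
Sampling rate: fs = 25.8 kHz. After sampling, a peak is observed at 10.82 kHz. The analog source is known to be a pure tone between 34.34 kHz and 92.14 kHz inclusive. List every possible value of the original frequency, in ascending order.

36.62 kHz, 40.78 kHz, 62.42 kHz, 66.58 kHz, 88.22 kHz

Frequencies that alias to 10.82 kHz are k·fs ± 10.82 kHz for integer k ≥ 0.
k=0: 10.82 kHz.
k=1: 14.98 kHz, 36.62 kHz.
k=2: 40.78 kHz, 62.42 kHz.
k=3: 66.58 kHz, 88.22 kHz.
k=4: 92.38 kHz, 114.02 kHz.
Within [34.34 kHz, 92.14 kHz]: 36.62 kHz, 40.78 kHz, 62.42 kHz, 66.58 kHz, 88.22 kHz.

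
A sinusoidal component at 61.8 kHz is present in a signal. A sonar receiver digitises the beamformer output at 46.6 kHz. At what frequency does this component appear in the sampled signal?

61.8 kHz mod fs = 15.2 kHz.
15.2 kHz ≤ fs/2 = 23.3 kHz, appears at 15.2 kHz.

15.2 kHz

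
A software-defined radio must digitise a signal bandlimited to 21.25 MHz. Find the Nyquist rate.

42.5 MHz

Nyquist rate = 2 × 21.25 MHz = 42.5 MHz.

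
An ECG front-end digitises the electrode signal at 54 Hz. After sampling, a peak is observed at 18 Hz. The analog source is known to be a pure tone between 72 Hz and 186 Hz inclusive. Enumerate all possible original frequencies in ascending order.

Frequencies that alias to 18 Hz are k·fs ± 18 Hz for integer k ≥ 0.
k=0: 18 Hz.
k=1: 36 Hz, 72 Hz.
k=2: 90 Hz, 126 Hz.
k=3: 144 Hz, 180 Hz.
k=4: 198 Hz, 234 Hz.
Within [72 Hz, 186 Hz]: 72 Hz, 90 Hz, 126 Hz, 144 Hz, 180 Hz.

72 Hz, 90 Hz, 126 Hz, 144 Hz, 180 Hz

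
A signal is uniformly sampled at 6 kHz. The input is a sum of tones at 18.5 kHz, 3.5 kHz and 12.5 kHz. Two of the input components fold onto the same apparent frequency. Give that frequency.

0.5 kHz

fs/2 = 3 kHz.
18.5 kHz mod fs = 0.5 kHz.
0.5 kHz ≤ fs/2 = 3 kHz, appears at 0.5 kHz.
3.5 kHz > fs/2 = 3 kHz, folds to fs − 3.5 kHz = 2.5 kHz.
12.5 kHz mod fs = 0.5 kHz.
0.5 kHz ≤ fs/2 = 3 kHz, appears at 0.5 kHz.
12.5 kHz and 18.5 kHz both map to 0.5 kHz.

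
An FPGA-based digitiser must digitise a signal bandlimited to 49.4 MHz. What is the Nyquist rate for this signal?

Nyquist rate = 2 × 49.4 MHz = 98.8 MHz.

98.8 MHz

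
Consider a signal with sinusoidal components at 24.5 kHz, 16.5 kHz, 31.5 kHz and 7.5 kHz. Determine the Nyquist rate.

63 kHz

Highest-frequency component: 31.5 kHz.
Nyquist rate = 2 × 31.5 kHz = 63 kHz.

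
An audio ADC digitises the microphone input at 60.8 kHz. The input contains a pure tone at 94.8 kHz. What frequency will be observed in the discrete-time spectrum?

26.8 kHz

94.8 kHz mod fs = 34 kHz.
34 kHz > fs/2 = 30.4 kHz, folds to fs − 34 kHz = 26.8 kHz.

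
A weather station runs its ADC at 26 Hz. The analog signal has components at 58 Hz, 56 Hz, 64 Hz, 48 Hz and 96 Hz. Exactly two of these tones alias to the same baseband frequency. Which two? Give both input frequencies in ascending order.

fs/2 = 13 Hz.
58 Hz mod fs = 6 Hz.
6 Hz ≤ fs/2 = 13 Hz, appears at 6 Hz.
56 Hz mod fs = 4 Hz.
4 Hz ≤ fs/2 = 13 Hz, appears at 4 Hz.
64 Hz mod fs = 12 Hz.
12 Hz ≤ fs/2 = 13 Hz, appears at 12 Hz.
48 Hz mod fs = 22 Hz.
22 Hz > fs/2 = 13 Hz, folds to fs − 22 Hz = 4 Hz.
96 Hz mod fs = 18 Hz.
18 Hz > fs/2 = 13 Hz, folds to fs − 18 Hz = 8 Hz.
48 Hz and 56 Hz both map to 4 Hz.

48 Hz, 56 Hz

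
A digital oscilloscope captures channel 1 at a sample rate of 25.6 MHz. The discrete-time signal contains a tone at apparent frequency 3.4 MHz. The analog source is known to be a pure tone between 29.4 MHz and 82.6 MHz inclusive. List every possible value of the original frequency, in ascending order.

Frequencies that alias to 3.4 MHz are k·fs ± 3.4 MHz for integer k ≥ 0.
k=0: 3.4 MHz.
k=1: 22.2 MHz, 29 MHz.
k=2: 47.8 MHz, 54.6 MHz.
k=3: 73.4 MHz, 80.2 MHz.
k=4: 99 MHz, 105.8 MHz.
Within [29.4 MHz, 82.6 MHz]: 47.8 MHz, 54.6 MHz, 73.4 MHz, 80.2 MHz.

47.8 MHz, 54.6 MHz, 73.4 MHz, 80.2 MHz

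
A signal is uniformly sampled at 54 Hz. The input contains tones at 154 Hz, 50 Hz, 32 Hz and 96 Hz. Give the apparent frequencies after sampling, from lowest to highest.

4 Hz, 8 Hz, 12 Hz, 22 Hz

fs/2 = 27 Hz.
154 Hz mod fs = 46 Hz.
46 Hz > fs/2 = 27 Hz, folds to fs − 46 Hz = 8 Hz.
50 Hz > fs/2 = 27 Hz, folds to fs − 50 Hz = 4 Hz.
32 Hz > fs/2 = 27 Hz, folds to fs − 32 Hz = 22 Hz.
96 Hz mod fs = 42 Hz.
42 Hz > fs/2 = 27 Hz, folds to fs − 42 Hz = 12 Hz.
Distinct values: {4 Hz, 8 Hz, 12 Hz, 22 Hz}.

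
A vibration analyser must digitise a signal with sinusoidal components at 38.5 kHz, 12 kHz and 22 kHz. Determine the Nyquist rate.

Highest-frequency component: 38.5 kHz.
Nyquist rate = 2 × 38.5 kHz = 77 kHz.

77 kHz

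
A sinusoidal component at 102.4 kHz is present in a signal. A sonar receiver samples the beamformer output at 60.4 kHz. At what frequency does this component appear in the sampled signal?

18.4 kHz

102.4 kHz mod fs = 42 kHz.
42 kHz > fs/2 = 30.2 kHz, folds to fs − 42 kHz = 18.4 kHz.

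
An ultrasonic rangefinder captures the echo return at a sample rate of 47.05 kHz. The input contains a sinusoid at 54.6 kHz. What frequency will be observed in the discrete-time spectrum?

54.6 kHz mod fs = 7.55 kHz.
7.55 kHz ≤ fs/2 = 23.525 kHz, appears at 7.55 kHz.

7.55 kHz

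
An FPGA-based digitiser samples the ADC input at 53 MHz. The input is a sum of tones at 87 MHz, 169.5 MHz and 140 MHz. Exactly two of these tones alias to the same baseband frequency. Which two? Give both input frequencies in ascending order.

fs/2 = 26.5 MHz.
87 MHz mod fs = 34 MHz.
34 MHz > fs/2 = 26.5 MHz, folds to fs − 34 MHz = 19 MHz.
169.5 MHz mod fs = 10.5 MHz.
10.5 MHz ≤ fs/2 = 26.5 MHz, appears at 10.5 MHz.
140 MHz mod fs = 34 MHz.
34 MHz > fs/2 = 26.5 MHz, folds to fs − 34 MHz = 19 MHz.
87 MHz and 140 MHz both map to 19 MHz.

87 MHz, 140 MHz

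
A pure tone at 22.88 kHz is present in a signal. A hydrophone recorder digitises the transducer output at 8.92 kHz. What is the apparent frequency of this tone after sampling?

22.88 kHz mod fs = 5.04 kHz.
5.04 kHz > fs/2 = 4.46 kHz, folds to fs − 5.04 kHz = 3.88 kHz.

3.88 kHz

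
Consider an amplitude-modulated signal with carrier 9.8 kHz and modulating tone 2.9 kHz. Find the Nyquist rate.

25.4 kHz

AM sidebands sit at fc ± fm = 6.9 kHz and 12.7 kHz.
Highest-frequency component: 12.7 kHz.
Nyquist rate = 2 × 12.7 kHz = 25.4 kHz.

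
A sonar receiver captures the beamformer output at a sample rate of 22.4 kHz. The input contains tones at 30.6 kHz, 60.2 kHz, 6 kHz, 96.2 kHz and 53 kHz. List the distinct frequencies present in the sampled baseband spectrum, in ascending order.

fs/2 = 11.2 kHz.
30.6 kHz mod fs = 8.2 kHz.
8.2 kHz ≤ fs/2 = 11.2 kHz, appears at 8.2 kHz.
60.2 kHz mod fs = 15.4 kHz.
15.4 kHz > fs/2 = 11.2 kHz, folds to fs − 15.4 kHz = 7 kHz.
6 kHz ≤ fs/2 = 11.2 kHz, passes unchanged.
96.2 kHz mod fs = 6.6 kHz.
6.6 kHz ≤ fs/2 = 11.2 kHz, appears at 6.6 kHz.
53 kHz mod fs = 8.2 kHz.
8.2 kHz ≤ fs/2 = 11.2 kHz, appears at 8.2 kHz.
Distinct values: {6 kHz, 6.6 kHz, 7 kHz, 8.2 kHz}.

6 kHz, 6.6 kHz, 7 kHz, 8.2 kHz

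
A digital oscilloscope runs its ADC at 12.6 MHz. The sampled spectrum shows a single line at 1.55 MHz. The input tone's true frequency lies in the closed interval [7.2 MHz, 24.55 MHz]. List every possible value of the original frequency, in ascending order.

11.05 MHz, 14.15 MHz, 23.65 MHz

Frequencies that alias to 1.55 MHz are k·fs ± 1.55 MHz for integer k ≥ 0.
k=0: 1.55 MHz.
k=1: 11.05 MHz, 14.15 MHz.
k=2: 23.65 MHz, 26.75 MHz.
k=3: 36.25 MHz, 39.35 MHz.
Within [7.2 MHz, 24.55 MHz]: 11.05 MHz, 14.15 MHz, 23.65 MHz.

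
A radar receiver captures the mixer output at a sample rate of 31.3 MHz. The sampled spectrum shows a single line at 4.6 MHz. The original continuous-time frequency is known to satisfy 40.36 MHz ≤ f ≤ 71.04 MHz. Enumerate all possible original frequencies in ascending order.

Frequencies that alias to 4.6 MHz are k·fs ± 4.6 MHz for integer k ≥ 0.
k=0: 4.6 MHz.
k=1: 26.7 MHz, 35.9 MHz.
k=2: 58 MHz, 67.2 MHz.
k=3: 89.3 MHz, 98.5 MHz.
Within [40.36 MHz, 71.04 MHz]: 58 MHz, 67.2 MHz.

58 MHz, 67.2 MHz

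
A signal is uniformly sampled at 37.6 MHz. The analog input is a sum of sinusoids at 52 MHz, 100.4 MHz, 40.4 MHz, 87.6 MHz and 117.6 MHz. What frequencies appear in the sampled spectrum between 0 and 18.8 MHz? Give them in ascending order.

2.8 MHz, 4.8 MHz, 12.4 MHz, 14.4 MHz

fs/2 = 18.8 MHz.
52 MHz mod fs = 14.4 MHz.
14.4 MHz ≤ fs/2 = 18.8 MHz, appears at 14.4 MHz.
100.4 MHz mod fs = 25.2 MHz.
25.2 MHz > fs/2 = 18.8 MHz, folds to fs − 25.2 MHz = 12.4 MHz.
40.4 MHz mod fs = 2.8 MHz.
2.8 MHz ≤ fs/2 = 18.8 MHz, appears at 2.8 MHz.
87.6 MHz mod fs = 12.4 MHz.
12.4 MHz ≤ fs/2 = 18.8 MHz, appears at 12.4 MHz.
117.6 MHz mod fs = 4.8 MHz.
4.8 MHz ≤ fs/2 = 18.8 MHz, appears at 4.8 MHz.
Distinct values: {2.8 MHz, 4.8 MHz, 12.4 MHz, 14.4 MHz}.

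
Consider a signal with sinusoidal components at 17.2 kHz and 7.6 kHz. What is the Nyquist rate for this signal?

34.4 kHz

Highest-frequency component: 17.2 kHz.
Nyquist rate = 2 × 17.2 kHz = 34.4 kHz.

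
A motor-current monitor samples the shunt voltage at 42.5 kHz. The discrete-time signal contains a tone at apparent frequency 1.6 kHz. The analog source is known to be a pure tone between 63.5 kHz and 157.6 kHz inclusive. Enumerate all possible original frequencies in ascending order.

Frequencies that alias to 1.6 kHz are k·fs ± 1.6 kHz for integer k ≥ 0.
k=0: 1.6 kHz.
k=1: 40.9 kHz, 44.1 kHz.
k=2: 83.4 kHz, 86.6 kHz.
k=3: 125.9 kHz, 129.1 kHz.
k=4: 168.4 kHz, 171.6 kHz.
Within [63.5 kHz, 157.6 kHz]: 83.4 kHz, 86.6 kHz, 125.9 kHz, 129.1 kHz.

83.4 kHz, 86.6 kHz, 125.9 kHz, 129.1 kHz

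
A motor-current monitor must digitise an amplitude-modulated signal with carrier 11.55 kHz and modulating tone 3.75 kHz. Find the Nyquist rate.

AM sidebands sit at fc ± fm = 7.8 kHz and 15.3 kHz.
Highest-frequency component: 15.3 kHz.
Nyquist rate = 2 × 15.3 kHz = 30.6 kHz.

30.6 kHz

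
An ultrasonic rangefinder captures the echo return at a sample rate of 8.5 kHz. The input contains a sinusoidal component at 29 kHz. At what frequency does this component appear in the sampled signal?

29 kHz mod fs = 3.5 kHz.
3.5 kHz ≤ fs/2 = 4.25 kHz, appears at 3.5 kHz.

3.5 kHz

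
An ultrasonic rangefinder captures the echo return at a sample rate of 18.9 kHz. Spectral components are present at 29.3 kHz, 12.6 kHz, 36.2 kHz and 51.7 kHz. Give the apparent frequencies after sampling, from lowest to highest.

1.6 kHz, 5 kHz, 6.3 kHz, 8.5 kHz

fs/2 = 9.45 kHz.
29.3 kHz mod fs = 10.4 kHz.
10.4 kHz > fs/2 = 9.45 kHz, folds to fs − 10.4 kHz = 8.5 kHz.
12.6 kHz > fs/2 = 9.45 kHz, folds to fs − 12.6 kHz = 6.3 kHz.
36.2 kHz mod fs = 17.3 kHz.
17.3 kHz > fs/2 = 9.45 kHz, folds to fs − 17.3 kHz = 1.6 kHz.
51.7 kHz mod fs = 13.9 kHz.
13.9 kHz > fs/2 = 9.45 kHz, folds to fs − 13.9 kHz = 5 kHz.
Distinct values: {1.6 kHz, 5 kHz, 6.3 kHz, 8.5 kHz}.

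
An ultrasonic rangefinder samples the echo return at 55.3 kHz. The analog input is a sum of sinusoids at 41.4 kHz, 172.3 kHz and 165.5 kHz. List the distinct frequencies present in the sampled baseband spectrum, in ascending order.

0.4 kHz, 6.4 kHz, 13.9 kHz

fs/2 = 27.65 kHz.
41.4 kHz > fs/2 = 27.65 kHz, folds to fs − 41.4 kHz = 13.9 kHz.
172.3 kHz mod fs = 6.4 kHz.
6.4 kHz ≤ fs/2 = 27.65 kHz, appears at 6.4 kHz.
165.5 kHz mod fs = 54.9 kHz.
54.9 kHz > fs/2 = 27.65 kHz, folds to fs − 54.9 kHz = 0.4 kHz.
Distinct values: {0.4 kHz, 6.4 kHz, 13.9 kHz}.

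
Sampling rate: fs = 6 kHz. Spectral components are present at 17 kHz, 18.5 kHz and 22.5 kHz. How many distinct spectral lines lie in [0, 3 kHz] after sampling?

fs/2 = 3 kHz.
17 kHz mod fs = 5 kHz.
5 kHz > fs/2 = 3 kHz, folds to fs − 5 kHz = 1 kHz.
18.5 kHz mod fs = 0.5 kHz.
0.5 kHz ≤ fs/2 = 3 kHz, appears at 0.5 kHz.
22.5 kHz mod fs = 4.5 kHz.
4.5 kHz > fs/2 = 3 kHz, folds to fs − 4.5 kHz = 1.5 kHz.
Distinct values: {0.5 kHz, 1 kHz, 1.5 kHz} → 3.

3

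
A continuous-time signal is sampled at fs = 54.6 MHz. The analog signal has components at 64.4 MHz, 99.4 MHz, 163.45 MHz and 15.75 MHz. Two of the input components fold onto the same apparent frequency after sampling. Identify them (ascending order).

64.4 MHz, 99.4 MHz

fs/2 = 27.3 MHz.
64.4 MHz mod fs = 9.8 MHz.
9.8 MHz ≤ fs/2 = 27.3 MHz, appears at 9.8 MHz.
99.4 MHz mod fs = 44.8 MHz.
44.8 MHz > fs/2 = 27.3 MHz, folds to fs − 44.8 MHz = 9.8 MHz.
163.45 MHz mod fs = 54.25 MHz.
54.25 MHz > fs/2 = 27.3 MHz, folds to fs − 54.25 MHz = 0.35 MHz.
15.75 MHz ≤ fs/2 = 27.3 MHz, passes unchanged.
64.4 MHz and 99.4 MHz both map to 9.8 MHz.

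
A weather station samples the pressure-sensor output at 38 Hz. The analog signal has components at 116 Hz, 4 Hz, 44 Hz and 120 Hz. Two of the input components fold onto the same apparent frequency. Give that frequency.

6 Hz

fs/2 = 19 Hz.
116 Hz mod fs = 2 Hz.
2 Hz ≤ fs/2 = 19 Hz, appears at 2 Hz.
4 Hz ≤ fs/2 = 19 Hz, passes unchanged.
44 Hz mod fs = 6 Hz.
6 Hz ≤ fs/2 = 19 Hz, appears at 6 Hz.
120 Hz mod fs = 6 Hz.
6 Hz ≤ fs/2 = 19 Hz, appears at 6 Hz.
44 Hz and 120 Hz both map to 6 Hz.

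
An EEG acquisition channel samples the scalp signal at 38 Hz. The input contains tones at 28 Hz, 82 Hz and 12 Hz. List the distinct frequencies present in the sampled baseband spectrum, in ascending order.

fs/2 = 19 Hz.
28 Hz > fs/2 = 19 Hz, folds to fs − 28 Hz = 10 Hz.
82 Hz mod fs = 6 Hz.
6 Hz ≤ fs/2 = 19 Hz, appears at 6 Hz.
12 Hz ≤ fs/2 = 19 Hz, passes unchanged.
Distinct values: {6 Hz, 10 Hz, 12 Hz}.

6 Hz, 10 Hz, 12 Hz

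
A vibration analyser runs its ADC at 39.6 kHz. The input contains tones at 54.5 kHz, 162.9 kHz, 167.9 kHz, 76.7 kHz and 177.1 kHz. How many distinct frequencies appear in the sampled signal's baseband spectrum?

5

fs/2 = 19.8 kHz.
54.5 kHz mod fs = 14.9 kHz.
14.9 kHz ≤ fs/2 = 19.8 kHz, appears at 14.9 kHz.
162.9 kHz mod fs = 4.5 kHz.
4.5 kHz ≤ fs/2 = 19.8 kHz, appears at 4.5 kHz.
167.9 kHz mod fs = 9.5 kHz.
9.5 kHz ≤ fs/2 = 19.8 kHz, appears at 9.5 kHz.
76.7 kHz mod fs = 37.1 kHz.
37.1 kHz > fs/2 = 19.8 kHz, folds to fs − 37.1 kHz = 2.5 kHz.
177.1 kHz mod fs = 18.7 kHz.
18.7 kHz ≤ fs/2 = 19.8 kHz, appears at 18.7 kHz.
Distinct values: {2.5 kHz, 4.5 kHz, 9.5 kHz, 14.9 kHz, 18.7 kHz} → 5.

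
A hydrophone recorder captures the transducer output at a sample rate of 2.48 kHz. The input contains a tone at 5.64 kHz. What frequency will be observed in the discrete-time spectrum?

5.64 kHz mod fs = 0.68 kHz.
0.68 kHz ≤ fs/2 = 1.24 kHz, appears at 0.68 kHz.

0.68 kHz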